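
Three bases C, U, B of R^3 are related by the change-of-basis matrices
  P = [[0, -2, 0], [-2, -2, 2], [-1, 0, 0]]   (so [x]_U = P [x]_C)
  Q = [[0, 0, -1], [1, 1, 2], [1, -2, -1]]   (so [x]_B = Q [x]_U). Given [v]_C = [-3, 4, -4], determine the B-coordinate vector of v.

Composing the changes, [v]_B = Q P [v]_C.
Q P = [[1, 0, 0], [-4, -4, 2], [5, 2, -4]]; applying this to [-3, 4, -4] gives [-3, -12, 9].

[-3, -12, 9]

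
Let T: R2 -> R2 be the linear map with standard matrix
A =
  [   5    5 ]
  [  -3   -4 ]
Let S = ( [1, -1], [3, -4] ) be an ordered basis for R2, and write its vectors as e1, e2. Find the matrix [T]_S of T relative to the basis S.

[[3, 1], [-1, -2]]

Let P have columns e1, e2. Then [T]_S = P^(-1) A P.
Here det P = -1, so P^(-1) is integer; computing A P first and then P^(-1)(A P) gives [[3, 1], [-1, -2]].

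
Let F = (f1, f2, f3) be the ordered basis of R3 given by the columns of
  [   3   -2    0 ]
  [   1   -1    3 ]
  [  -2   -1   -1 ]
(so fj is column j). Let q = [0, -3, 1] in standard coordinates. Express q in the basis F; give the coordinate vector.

Write q = c_1 f1 + ... + c_3 f3 and solve for the c_i.
Gaussian elimination on [M | q] yields c = (0, 0, -1).
Check: 0·f1 + 0·f2 - f3 = [0, -3, 1].

[0, 0, -1]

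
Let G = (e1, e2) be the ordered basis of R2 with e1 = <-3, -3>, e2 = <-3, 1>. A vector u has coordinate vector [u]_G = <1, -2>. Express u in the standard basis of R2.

By definition u = e1 - 2e2.
Summing componentwise gives <3, -5>.

<3, -5>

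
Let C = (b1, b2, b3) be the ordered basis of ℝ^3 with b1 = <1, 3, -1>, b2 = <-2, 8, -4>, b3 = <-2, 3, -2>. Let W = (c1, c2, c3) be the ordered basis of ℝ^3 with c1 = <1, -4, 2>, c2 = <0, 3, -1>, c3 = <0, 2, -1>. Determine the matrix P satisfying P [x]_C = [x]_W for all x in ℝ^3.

[[1, -2, -2], [1, 0, -1], [2, 0, -1]]

Take x = bj: its C-coordinates are the j-th standard unit vector, so P e_j — column j of P — equals [bj]_W.
b1 = c1 + c2 + 2c3, giving column 1 = <1, 1, 2>; repeating for each j gives P = [[1, -2, -2], [1, 0, -1], [2, 0, -1]].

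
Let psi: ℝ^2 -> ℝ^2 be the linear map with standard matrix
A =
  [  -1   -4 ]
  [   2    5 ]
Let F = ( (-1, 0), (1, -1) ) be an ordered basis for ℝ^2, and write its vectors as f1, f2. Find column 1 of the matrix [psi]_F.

(1, 2)

Column 1 of [psi]_F is the F-coordinate vector of psi(f1).
In standard coordinates psi(f1) = A f1 = (1, -2).
Converting to F: (1, -2) = f1 + 2f2, so the coordinate vector is (1, 2).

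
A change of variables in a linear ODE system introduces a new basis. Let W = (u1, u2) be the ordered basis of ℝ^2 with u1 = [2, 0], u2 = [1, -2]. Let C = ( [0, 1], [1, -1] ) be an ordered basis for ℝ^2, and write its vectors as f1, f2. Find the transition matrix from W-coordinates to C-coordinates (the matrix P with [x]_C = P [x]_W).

[[2, -1], [2, 1]]

Column j of P is [uj]_C, since P maps W-coordinates to C-coordinates.
Expressing u1 in C: u1 = 2f1 + 2f2, so column 1 of P is [2, 2].
Doing the same for each uj gives P = [[2, -1], [2, 1]].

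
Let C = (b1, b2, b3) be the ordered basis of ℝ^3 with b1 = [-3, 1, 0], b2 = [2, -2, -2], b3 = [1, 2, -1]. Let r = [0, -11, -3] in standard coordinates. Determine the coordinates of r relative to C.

[r]_C is the unique c with M c = r, where M has columns b1, ..., b3.
Solving this 3x3 system gives c = (1, 3, -3).
Check: b1 + 3b2 - 3b3 = [0, -11, -3].

[1, 3, -3]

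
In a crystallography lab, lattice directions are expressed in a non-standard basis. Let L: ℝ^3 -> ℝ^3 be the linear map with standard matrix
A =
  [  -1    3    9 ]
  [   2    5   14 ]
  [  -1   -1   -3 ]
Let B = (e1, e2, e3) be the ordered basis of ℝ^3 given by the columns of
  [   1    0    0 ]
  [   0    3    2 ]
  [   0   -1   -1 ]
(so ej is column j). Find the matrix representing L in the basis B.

The j-th column of [L]_B is [L(ej)]_B.
L(e1) = A e1 = <-1, 2, -1> = -e1 + 0·e2 + e3, so column 1 is <-1, 0, 1>.
Repeating for e2, e3 and assembling the columns gives [[-1, 0, -3], [0, 1, -2], [1, -1, 1]].

[[-1, 0, -3], [0, 1, -2], [1, -1, 1]]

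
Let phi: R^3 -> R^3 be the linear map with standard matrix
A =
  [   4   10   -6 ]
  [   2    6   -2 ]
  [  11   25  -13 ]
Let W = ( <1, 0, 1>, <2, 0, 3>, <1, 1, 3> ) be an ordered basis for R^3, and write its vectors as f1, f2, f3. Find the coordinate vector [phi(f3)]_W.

Compute phi(f3) = A f3 = <-4, 2, -3> in standard coordinates.
Then write this in W-coordinates: solve for y in y_1 f1 + ... + y_3 f3 = <-4, 2, -3>.
This gives y = <0, -3, 2>, which is column 3 of [phi]_W.

<0, -3, 2>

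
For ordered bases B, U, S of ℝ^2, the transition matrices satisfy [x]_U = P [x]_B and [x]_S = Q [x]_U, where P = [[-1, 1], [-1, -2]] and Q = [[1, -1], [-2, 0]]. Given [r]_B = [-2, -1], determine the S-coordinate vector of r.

First [r]_U = P [r]_B = [1, 4].
Then [r]_S = Q [r]_U = [-3, -2].

[-3, -2]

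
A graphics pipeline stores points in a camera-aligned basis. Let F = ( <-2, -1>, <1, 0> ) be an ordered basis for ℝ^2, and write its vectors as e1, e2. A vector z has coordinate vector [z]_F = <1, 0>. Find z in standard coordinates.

The coordinates say z = e1 + 0·e2; adding the scaled basis vectors gives <-2, -1>.

<-2, -1>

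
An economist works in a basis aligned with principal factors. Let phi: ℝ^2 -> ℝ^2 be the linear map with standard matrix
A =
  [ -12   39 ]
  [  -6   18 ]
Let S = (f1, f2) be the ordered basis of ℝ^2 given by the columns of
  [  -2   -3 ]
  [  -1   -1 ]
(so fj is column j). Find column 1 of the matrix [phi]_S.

Compute phi(f1) = A f1 = (-15, -6) in standard coordinates.
Then write this in S-coordinates: solve for y in y_1 f1 + y_2 f2 = (-15, -6).
This gives y = (3, 3), which is column 1 of [phi]_S.

(3, 3)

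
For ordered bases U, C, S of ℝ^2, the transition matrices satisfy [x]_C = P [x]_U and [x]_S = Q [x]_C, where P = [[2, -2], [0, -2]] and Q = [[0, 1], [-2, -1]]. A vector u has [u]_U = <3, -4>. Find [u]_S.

<8, -36>

Apply P to get C-coordinates <14, 8>, then Q to get S-coordinates.
The result is [u]_S = <8, -36>.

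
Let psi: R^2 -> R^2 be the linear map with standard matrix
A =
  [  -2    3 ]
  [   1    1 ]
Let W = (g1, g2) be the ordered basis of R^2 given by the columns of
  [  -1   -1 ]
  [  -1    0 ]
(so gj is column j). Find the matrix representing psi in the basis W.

[[2, 1], [-1, -3]]

With P the matrix whose columns are g1, g2, [psi]_W = P^(-1) A P.
Column by column: psi(g1) = A g1 = [-1, -2]; its W-coordinates [2, -1] give column 1.
Continuing for each basis vector yields [psi]_W = [[2, 1], [-1, -3]].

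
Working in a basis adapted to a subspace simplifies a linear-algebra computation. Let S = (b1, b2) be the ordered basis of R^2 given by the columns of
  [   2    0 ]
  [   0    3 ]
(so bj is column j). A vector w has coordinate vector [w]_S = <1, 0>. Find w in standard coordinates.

<2, 0>

The coordinates say w = b1 + 0·b2; adding the scaled basis vectors gives <2, 0>.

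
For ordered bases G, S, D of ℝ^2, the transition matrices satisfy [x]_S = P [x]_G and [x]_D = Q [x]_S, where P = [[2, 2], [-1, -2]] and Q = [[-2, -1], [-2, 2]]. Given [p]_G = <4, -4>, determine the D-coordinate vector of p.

<-4, 8>

First [p]_S = P [p]_G = <0, 4>.
Then [p]_D = Q [p]_S = <-4, 8>.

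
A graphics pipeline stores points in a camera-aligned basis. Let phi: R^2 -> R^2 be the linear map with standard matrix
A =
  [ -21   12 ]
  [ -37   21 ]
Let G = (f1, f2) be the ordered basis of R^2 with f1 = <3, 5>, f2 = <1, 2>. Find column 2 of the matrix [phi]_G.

<1, 0>

Compute phi(f2) = A f2 = <3, 5> in standard coordinates.
Then write this in G-coordinates: solve for y in y_1 f1 + y_2 f2 = <3, 5>.
This gives y = <1, 0>, which is column 2 of [phi]_G.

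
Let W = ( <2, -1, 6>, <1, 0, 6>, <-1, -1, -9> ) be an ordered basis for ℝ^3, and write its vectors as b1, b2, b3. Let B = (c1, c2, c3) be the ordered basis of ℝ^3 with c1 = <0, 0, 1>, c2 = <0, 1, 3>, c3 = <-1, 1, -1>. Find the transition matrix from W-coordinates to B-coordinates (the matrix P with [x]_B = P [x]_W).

[[1, 2, -2], [1, 1, -2], [-2, -1, 1]]

Let M have columns bj and N have columns cj. Then for every x, N [x]_B = x = M [x]_W, so P = N^(-1) M.
Since det N = 1, N^(-1) has integer entries; multiplying gives P = [[1, 2, -2], [1, 1, -2], [-2, -1, 1]].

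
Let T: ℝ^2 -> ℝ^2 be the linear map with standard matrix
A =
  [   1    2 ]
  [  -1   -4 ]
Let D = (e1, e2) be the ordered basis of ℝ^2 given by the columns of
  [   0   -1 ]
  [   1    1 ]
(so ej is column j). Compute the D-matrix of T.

[[-2, -2], [-2, -1]]

Let P have columns e1, e2. Then [T]_D = P^(-1) A P.
Here det P = 1, so P^(-1) is integer; computing A P first and then P^(-1)(A P) gives [[-2, -2], [-2, -1]].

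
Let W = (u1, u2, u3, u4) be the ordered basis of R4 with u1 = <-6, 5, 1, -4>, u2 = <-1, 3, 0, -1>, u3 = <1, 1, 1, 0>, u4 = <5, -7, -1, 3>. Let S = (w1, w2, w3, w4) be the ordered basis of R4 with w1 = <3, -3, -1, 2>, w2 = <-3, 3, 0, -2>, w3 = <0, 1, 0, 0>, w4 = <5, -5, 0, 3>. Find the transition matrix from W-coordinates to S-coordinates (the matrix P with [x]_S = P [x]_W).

Let M have columns uj and N have columns wj. Then for every x, N [x]_S = x = M [x]_W, so P = N^(-1) M.
Since det N = -1, N^(-1) has integer entries; multiplying gives P = [[-1, 0, -1, 1], [1, 2, 2, 1], [-1, 2, 2, -2], [0, 1, 2, 1]].

[[-1, 0, -1, 1], [1, 2, 2, 1], [-1, 2, 2, -2], [0, 1, 2, 1]]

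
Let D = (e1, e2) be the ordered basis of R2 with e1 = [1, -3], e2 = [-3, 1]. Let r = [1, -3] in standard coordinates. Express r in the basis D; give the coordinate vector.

We seek scalars with c_1 e1 + c_2 e2 = r; equivalently solve M c = r where the columns of M are e1, e2.
System: c_1 - 3c_2 = 1, -3c_1 + c_2 = -3; solving gives c_1 = 1, c_2 = 0.
Check: e1 + 0·e2 = [1, -3].

[1, 0]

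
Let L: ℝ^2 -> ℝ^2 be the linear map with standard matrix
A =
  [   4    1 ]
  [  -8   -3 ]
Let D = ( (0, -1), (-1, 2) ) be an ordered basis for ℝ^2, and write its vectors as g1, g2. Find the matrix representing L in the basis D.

[[-1, 2], [1, 2]]

The j-th column of [L]_D is [L(gj)]_D.
L(g1) = A g1 = (-1, 3) = -g1 + g2, so column 1 is (-1, 1).
Repeating for g2 and assembling the columns gives [[-1, 2], [1, 2]].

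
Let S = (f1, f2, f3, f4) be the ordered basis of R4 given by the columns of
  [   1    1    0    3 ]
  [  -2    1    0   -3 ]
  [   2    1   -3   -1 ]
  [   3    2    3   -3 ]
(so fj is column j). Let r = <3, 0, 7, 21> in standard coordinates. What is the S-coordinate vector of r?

Write r = c_1 f1 + ... + c_4 f4 and solve for the c_i.
Row-reducing the augmented matrix [M | r] gives c = (3, 3, 1, -1).
Check: 3f1 + 3f2 + f3 - f4 = <3, 0, 7, 21>.

<3, 3, 1, -1>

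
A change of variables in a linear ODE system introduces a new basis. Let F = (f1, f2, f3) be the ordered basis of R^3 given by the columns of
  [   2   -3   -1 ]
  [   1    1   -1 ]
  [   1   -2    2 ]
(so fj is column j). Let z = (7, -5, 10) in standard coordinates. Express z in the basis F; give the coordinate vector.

(0, -3, 2)

We seek scalars with c_1 f1 + ... + c_3 f3 = z; equivalently solve M c = z where the columns of M are f1, ..., f3.
Solving this 3x3 system gives c = (0, -3, 2).
Check: 0·f1 - 3f2 + 2f3 = (7, -5, 10).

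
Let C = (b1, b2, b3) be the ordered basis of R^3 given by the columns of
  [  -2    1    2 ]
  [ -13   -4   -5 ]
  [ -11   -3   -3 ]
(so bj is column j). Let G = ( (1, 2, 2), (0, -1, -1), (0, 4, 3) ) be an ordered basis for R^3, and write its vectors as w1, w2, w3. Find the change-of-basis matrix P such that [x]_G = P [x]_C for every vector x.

[[-2, 1, 2], [1, 2, 1], [-2, -1, -2]]

Let M have columns bj and N have columns wj. Then for every x, N [x]_G = x = M [x]_C, so P = N^(-1) M.
Since det N = 1, N^(-1) has integer entries; multiplying gives P = [[-2, 1, 2], [1, 2, 1], [-2, -1, -2]].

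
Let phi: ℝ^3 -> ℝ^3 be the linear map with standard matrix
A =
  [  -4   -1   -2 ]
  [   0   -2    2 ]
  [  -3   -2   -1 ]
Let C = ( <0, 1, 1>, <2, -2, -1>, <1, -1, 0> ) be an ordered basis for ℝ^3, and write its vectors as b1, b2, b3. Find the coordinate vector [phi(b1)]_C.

Column 1 of [phi]_C is the C-coordinate vector of phi(b1).
In standard coordinates phi(b1) = A b1 = <-3, 0, -3>.
Converting to C: <-3, 0, -3> = -3b1 + 0·b2 - 3b3, so the coordinate vector is <-3, 0, -3>.

<-3, 0, -3>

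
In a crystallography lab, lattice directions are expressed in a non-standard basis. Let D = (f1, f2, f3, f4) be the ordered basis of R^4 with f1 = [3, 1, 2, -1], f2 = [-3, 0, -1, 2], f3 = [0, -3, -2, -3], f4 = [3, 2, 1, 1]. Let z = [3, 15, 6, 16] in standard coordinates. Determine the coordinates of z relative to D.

[-3, -1, -4, 3]

Write z = c_1 f1 + ... + c_4 f4 and solve for the c_i.
Solving this 4x4 system gives c = (-3, -1, -4, 3).
Check: -3f1 - f2 - 4f3 + 3f4 = [3, 15, 6, 16].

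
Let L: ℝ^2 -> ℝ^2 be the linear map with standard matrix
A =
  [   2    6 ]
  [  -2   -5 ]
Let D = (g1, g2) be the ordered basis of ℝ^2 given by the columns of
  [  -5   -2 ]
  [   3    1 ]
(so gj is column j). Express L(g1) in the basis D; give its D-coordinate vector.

Compute L(g1) = A g1 = [8, -5] in standard coordinates.
Then write this in D-coordinates: solve for y in y_1 g1 + y_2 g2 = [8, -5].
This gives y = [-2, 1], which is column 1 of [L]_D.

[-2, 1]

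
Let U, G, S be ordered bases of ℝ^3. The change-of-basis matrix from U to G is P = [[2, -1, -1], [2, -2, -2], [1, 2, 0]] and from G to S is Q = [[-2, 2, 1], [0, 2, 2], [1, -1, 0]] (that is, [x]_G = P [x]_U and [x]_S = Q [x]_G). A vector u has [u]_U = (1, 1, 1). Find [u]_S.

(-1, 2, 2)

Composing the changes, [u]_S = Q P [u]_U.
Q P = [[1, 0, -2], [6, 0, -4], [0, 1, 1]]; applying this to (1, 1, 1) gives (-1, 2, 2).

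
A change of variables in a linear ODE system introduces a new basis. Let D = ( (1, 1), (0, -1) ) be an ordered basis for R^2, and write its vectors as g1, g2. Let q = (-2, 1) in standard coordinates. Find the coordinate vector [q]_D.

Write q = c_1 g1 + c_2 g2 and solve for the c_i.
System: c_1 + 0c_2 = -2, c_1 - c_2 = 1; solving gives c_1 = -2, c_2 = -3.
Check: -2g1 - 3g2 = (-2, 1).

(-2, -3)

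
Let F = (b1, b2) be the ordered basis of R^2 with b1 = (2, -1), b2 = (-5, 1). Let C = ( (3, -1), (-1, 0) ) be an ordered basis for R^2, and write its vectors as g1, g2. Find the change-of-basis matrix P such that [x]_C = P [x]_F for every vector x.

[[1, -1], [1, 2]]

Let M have columns bj and N have columns gj. Then for every x, N [x]_C = x = M [x]_F, so P = N^(-1) M.
Since det N = -1, N^(-1) has integer entries; multiplying gives P = [[1, -1], [1, 2]].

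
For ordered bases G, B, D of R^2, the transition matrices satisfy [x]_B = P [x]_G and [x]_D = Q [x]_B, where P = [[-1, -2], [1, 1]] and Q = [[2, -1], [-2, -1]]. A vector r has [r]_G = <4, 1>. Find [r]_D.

<-17, 7>

Composing the changes, [r]_D = Q P [r]_G.
Q P = [[-3, -5], [1, 3]]; applying this to <4, 1> gives <-17, 7>.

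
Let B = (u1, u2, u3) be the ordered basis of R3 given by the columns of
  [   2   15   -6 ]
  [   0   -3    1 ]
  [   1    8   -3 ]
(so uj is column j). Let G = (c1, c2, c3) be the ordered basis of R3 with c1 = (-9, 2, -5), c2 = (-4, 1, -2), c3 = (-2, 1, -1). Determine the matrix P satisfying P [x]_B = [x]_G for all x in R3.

[[0, -1, 0], [-1, -2, 2], [1, 1, -1]]

Take x = uj: its B-coordinates are the j-th standard unit vector, so P e_j — column j of P — equals [uj]_G.
u1 = 0·c1 - c2 + c3, giving column 1 = (0, -1, 1); repeating for each j gives P = [[0, -1, 0], [-1, -2, 2], [1, 1, -1]].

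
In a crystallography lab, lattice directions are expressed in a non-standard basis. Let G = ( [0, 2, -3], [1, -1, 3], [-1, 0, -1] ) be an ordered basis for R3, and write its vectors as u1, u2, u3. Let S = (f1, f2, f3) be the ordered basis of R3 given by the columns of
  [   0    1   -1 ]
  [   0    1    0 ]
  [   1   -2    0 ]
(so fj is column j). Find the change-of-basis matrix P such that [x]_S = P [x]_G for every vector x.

[[1, 1, -1], [2, -1, 0], [2, -2, 1]]

Let M have columns uj and N have columns fj. Then for every x, N [x]_S = x = M [x]_G, so P = N^(-1) M.
Since det N = 1, N^(-1) has integer entries; multiplying gives P = [[1, 1, -1], [2, -1, 0], [2, -2, 1]].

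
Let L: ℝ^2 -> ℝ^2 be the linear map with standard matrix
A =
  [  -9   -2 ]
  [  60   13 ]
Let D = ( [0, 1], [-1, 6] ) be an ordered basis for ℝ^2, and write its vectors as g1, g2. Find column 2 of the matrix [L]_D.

[0, 3]

Column 2 of [L]_D is the D-coordinate vector of L(g2).
In standard coordinates L(g2) = A g2 = [-3, 18].
Converting to D: [-3, 18] = 0·g1 + 3g2, so the coordinate vector is [0, 3].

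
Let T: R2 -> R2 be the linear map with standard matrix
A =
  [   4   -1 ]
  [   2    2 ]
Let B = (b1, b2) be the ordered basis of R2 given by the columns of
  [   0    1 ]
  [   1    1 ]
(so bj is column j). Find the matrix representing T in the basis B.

[[3, 1], [-1, 3]]

Let P have columns b1, b2. Then [T]_B = P^(-1) A P.
Here det P = -1, so P^(-1) is integer; computing A P first and then P^(-1)(A P) gives [[3, 1], [-1, 3]].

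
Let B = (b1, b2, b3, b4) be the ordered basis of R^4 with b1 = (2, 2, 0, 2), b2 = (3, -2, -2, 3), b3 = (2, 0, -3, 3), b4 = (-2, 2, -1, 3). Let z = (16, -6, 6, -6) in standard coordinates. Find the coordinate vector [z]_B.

We seek scalars with c_1 b1 + ... + c_4 b4 = z; equivalently solve M c = z where the columns of M are b1, ..., b4.
Gaussian elimination on [M | z] yields c = (3, 2, -2, -4).
Check: 3b1 + 2b2 - 2b3 - 4b4 = (16, -6, 6, -6).

(3, 2, -2, -4)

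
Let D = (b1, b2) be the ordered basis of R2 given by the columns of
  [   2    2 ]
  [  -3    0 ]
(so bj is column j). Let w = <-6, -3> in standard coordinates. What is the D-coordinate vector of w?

Write w = c_1 b1 + c_2 b2 and solve for the c_i.
System: 2c_1 + 2c_2 = -6, -3c_1 + 0c_2 = -3; solving gives c_1 = 1, c_2 = -4.
Check: b1 - 4b2 = <-6, -3>.

<1, -4>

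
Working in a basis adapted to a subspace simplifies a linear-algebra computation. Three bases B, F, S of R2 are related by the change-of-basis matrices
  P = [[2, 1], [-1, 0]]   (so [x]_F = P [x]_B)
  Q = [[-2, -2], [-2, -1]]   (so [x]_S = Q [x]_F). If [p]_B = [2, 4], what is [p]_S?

Composing the changes, [p]_S = Q P [p]_B.
Q P = [[-2, -2], [-3, -2]]; applying this to [2, 4] gives [-12, -14].

[-12, -14]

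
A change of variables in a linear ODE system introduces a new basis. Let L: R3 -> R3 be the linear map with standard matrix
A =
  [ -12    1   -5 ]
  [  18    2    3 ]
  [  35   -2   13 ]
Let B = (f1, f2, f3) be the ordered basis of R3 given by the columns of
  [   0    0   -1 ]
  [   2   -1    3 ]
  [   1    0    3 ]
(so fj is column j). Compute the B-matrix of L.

With P the matrix whose columns are f1, ..., f3, [L]_B = P^(-1) A P.
Column by column: L(f1) = A f1 = <-3, 7, 9>; its B-coordinates <0, 2, 3> give column 1.
Continuing for each basis vector yields [L]_B = [[0, -1, -2], [2, 3, -1], [3, 1, 0]].

[[0, -1, -2], [2, 3, -1], [3, 1, 0]]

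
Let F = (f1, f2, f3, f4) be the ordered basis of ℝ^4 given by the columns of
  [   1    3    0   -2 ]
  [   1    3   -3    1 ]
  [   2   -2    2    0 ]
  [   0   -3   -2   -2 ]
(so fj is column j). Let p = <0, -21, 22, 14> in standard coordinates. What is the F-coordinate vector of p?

<4, -4, 3, -4>

We seek scalars with c_1 f1 + ... + c_4 f4 = p; equivalently solve M c = p where the columns of M are f1, ..., f4.
Row-reducing the augmented matrix [M | p] gives c = (4, -4, 3, -4).
Check: 4f1 - 4f2 + 3f3 - 4f4 = <0, -21, 22, 14>.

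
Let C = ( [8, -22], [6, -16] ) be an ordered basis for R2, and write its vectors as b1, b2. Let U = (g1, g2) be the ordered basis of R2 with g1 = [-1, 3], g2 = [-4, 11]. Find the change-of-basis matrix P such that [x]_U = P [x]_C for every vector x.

Column j of P is [bj]_U, since P maps C-coordinates to U-coordinates.
Expressing b1 in U: b1 = 0·g1 - 2g2, so column 1 of P is [0, -2].
Doing the same for each bj gives P = [[0, 2], [-2, -2]].

[[0, 2], [-2, -2]]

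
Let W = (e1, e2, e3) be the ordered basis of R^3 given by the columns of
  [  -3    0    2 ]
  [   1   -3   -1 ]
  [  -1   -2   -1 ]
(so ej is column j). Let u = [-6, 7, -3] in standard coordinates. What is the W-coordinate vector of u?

We seek scalars with c_1 e1 + ... + c_3 e3 = u; equivalently solve M c = u where the columns of M are e1, ..., e3.
Solving this 3x3 system gives c = (4, -2, 3).
Check: 4e1 - 2e2 + 3e3 = [-6, 7, -3].

[4, -2, 3]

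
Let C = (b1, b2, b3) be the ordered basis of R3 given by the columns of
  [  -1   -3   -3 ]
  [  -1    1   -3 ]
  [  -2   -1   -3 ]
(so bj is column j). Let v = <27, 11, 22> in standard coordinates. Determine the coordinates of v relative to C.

<-3, -4, -4>

Write v = c_1 b1 + ... + c_3 b3 and solve for the c_i.
Gaussian elimination on [M | v] yields c = (-3, -4, -4).
Check: -3b1 - 4b2 - 4b3 = <27, 11, 22>.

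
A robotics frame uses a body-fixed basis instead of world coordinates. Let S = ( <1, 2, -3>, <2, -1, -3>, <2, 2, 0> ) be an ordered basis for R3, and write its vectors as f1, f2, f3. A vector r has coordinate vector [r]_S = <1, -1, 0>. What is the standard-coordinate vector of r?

The coordinates say r = f1 - f2 + 0·f3; adding the scaled basis vectors gives <-1, 3, 0>.

<-1, 3, 0>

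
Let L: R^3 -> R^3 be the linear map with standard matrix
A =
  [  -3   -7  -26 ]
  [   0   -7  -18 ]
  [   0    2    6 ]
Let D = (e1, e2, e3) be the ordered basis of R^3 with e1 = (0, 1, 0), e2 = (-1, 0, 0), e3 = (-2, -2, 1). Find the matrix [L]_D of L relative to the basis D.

Let P have columns e1, ..., e3. Then [L]_D = P^(-1) A P.
Here det P = 1, so P^(-1) is integer; computing A P first and then P^(-1)(A P) gives [[-3, 0, 0], [3, -3, 2], [2, 0, 2]].

[[-3, 0, 0], [3, -3, 2], [2, 0, 2]]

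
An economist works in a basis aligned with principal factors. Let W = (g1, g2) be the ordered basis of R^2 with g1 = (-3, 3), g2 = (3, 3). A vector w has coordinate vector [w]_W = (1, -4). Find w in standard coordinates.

The coordinates say w = g1 - 4g2; adding the scaled basis vectors gives (-15, -9).

(-15, -9)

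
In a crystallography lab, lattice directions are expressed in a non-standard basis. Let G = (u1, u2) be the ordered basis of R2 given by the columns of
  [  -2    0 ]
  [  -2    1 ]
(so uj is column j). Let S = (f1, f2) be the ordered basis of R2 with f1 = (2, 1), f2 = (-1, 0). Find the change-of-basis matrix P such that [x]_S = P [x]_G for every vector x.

[[-2, 1], [-2, 2]]

Let M have columns uj and N have columns fj. Then for every x, N [x]_S = x = M [x]_G, so P = N^(-1) M.
Since det N = 1, N^(-1) has integer entries; multiplying gives P = [[-2, 1], [-2, 2]].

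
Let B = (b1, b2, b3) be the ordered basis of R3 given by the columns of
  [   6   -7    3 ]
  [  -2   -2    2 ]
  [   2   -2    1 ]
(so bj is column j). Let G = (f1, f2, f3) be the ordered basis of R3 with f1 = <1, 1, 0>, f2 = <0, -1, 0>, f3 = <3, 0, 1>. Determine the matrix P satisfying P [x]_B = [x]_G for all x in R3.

[[0, -1, 0], [2, 1, -2], [2, -2, 1]]

Column j of P is [bj]_G, since P maps B-coordinates to G-coordinates.
Expressing b1 in G: b1 = 0·f1 + 2f2 + 2f3, so column 1 of P is <0, 2, 2>.
Doing the same for each bj gives P = [[0, -1, 0], [2, 1, -2], [2, -2, 1]].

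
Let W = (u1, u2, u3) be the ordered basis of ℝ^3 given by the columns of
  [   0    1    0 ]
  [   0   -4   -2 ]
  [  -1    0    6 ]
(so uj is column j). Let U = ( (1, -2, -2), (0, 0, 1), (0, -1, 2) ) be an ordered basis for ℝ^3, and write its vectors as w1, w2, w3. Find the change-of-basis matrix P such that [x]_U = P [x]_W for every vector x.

Column j of P is [uj]_U, since P maps W-coordinates to U-coordinates.
Expressing u1 in U: u1 = 0·w1 - w2 + 0·w3, so column 1 of P is (0, -1, 0).
Doing the same for each uj gives P = [[0, 1, 0], [-1, -2, 2], [0, 2, 2]].

[[0, 1, 0], [-1, -2, 2], [0, 2, 2]]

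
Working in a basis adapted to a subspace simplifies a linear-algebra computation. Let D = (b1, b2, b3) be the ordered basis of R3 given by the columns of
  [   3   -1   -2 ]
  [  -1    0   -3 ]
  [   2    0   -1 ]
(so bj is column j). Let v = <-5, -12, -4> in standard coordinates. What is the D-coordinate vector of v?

<0, -3, 4>

[v]_D is the unique c with M c = v, where M has columns b1, ..., b3.
Gaussian elimination on [M | v] yields c = (0, -3, 4).
Check: 0·b1 - 3b2 + 4b3 = <-5, -12, -4>.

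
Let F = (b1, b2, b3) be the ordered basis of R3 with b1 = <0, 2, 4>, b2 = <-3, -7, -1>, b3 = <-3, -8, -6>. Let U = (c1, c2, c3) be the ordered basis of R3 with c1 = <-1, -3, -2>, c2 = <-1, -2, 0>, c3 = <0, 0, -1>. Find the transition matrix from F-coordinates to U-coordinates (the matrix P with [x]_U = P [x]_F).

Let M have columns bj and N have columns cj. Then for every x, N [x]_U = x = M [x]_F, so P = N^(-1) M.
Since det N = 1, N^(-1) has integer entries; multiplying gives P = [[-2, 1, 2], [2, 2, 1], [0, -1, 2]].

[[-2, 1, 2], [2, 2, 1], [0, -1, 2]]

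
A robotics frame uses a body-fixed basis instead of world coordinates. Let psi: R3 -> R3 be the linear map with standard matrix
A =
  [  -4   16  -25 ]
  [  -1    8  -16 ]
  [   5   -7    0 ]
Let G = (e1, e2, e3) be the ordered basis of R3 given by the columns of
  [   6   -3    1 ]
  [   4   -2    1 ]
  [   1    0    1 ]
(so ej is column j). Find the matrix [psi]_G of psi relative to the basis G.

[[2, -2, -1], [-1, 3, 2], [0, 1, -1]]

With P the matrix whose columns are e1, ..., e3, [psi]_G = P^(-1) A P.
Column by column: psi(e1) = A e1 = [15, 10, 2]; its G-coordinates [2, -1, 0] give column 1.
Continuing for each basis vector yields [psi]_G = [[2, -2, -1], [-1, 3, 2], [0, 1, -1]].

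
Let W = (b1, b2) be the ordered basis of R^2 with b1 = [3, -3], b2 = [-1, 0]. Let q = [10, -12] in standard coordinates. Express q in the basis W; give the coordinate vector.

We seek scalars with c_1 b1 + c_2 b2 = q; equivalently solve M c = q where the columns of M are b1, b2.
System: 3c_1 - c_2 = 10, -3c_1 + 0c_2 = -12; solving gives c_1 = 4, c_2 = 2.
Check: 4b1 + 2b2 = [10, -12].

[4, 2]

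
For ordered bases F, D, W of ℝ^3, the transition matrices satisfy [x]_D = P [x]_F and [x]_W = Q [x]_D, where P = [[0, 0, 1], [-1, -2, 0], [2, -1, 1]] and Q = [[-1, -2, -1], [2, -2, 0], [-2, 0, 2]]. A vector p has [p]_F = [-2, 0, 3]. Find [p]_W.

[-6, 2, -8]

Apply P to get D-coordinates [3, 2, -1], then Q to get W-coordinates.
The result is [p]_W = [-6, 2, -8].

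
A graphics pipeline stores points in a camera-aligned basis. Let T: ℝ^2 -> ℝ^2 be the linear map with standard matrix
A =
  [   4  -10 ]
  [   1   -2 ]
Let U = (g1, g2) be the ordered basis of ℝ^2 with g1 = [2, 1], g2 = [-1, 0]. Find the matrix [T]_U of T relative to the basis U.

Let P have columns g1, g2. Then [T]_U = P^(-1) A P.
Here det P = 1, so P^(-1) is integer; computing A P first and then P^(-1)(A P) gives [[0, -1], [2, 2]].

[[0, -1], [2, 2]]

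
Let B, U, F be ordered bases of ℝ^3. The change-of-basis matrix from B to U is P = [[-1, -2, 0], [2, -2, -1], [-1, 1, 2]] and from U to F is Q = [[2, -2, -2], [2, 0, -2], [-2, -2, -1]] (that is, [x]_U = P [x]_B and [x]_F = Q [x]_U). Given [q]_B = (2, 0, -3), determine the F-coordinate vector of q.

First [q]_U = P [q]_B = (-2, 7, -8).
Then [q]_F = Q [q]_U = (-2, 12, -2).

(-2, 12, -2)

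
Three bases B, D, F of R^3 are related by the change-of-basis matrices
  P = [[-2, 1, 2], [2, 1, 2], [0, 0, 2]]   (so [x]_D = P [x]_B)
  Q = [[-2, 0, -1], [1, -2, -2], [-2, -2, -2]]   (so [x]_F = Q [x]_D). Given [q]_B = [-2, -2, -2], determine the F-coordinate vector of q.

[8, 26, 32]

Composing the changes, [q]_F = Q P [q]_B.
Q P = [[4, -2, -6], [-6, -1, -6], [0, -4, -12]]; applying this to [-2, -2, -2] gives [8, 26, 32].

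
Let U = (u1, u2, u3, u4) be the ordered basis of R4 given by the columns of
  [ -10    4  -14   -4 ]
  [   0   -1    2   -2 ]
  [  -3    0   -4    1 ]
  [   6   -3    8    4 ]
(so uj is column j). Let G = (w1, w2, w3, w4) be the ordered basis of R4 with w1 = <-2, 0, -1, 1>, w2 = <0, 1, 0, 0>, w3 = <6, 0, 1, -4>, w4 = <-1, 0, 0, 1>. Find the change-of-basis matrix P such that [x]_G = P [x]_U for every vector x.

Take x = uj: its U-coordinates are the j-th standard unit vector, so P e_j — column j of P — equals [uj]_G.
u1 = 2w1 + 0·w2 - w3 + 0·w4, giving column 1 = <2, 0, -1, 0>; repeating for each j gives P = [[2, 1, 2, -2], [0, -1, 2, -2], [-1, 1, -2, -1], [0, 0, -2, 2]].

[[2, 1, 2, -2], [0, -1, 2, -2], [-1, 1, -2, -1], [0, 0, -2, 2]]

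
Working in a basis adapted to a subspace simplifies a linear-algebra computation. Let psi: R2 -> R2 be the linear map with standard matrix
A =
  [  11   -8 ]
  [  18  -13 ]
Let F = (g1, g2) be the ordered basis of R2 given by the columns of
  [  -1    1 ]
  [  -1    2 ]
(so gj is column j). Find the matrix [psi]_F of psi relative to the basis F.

[[1, 2], [-2, -3]]

With P the matrix whose columns are g1, g2, [psi]_F = P^(-1) A P.
Column by column: psi(g1) = A g1 = <-3, -5>; its F-coordinates <1, -2> give column 1.
Continuing for each basis vector yields [psi]_F = [[1, 2], [-2, -3]].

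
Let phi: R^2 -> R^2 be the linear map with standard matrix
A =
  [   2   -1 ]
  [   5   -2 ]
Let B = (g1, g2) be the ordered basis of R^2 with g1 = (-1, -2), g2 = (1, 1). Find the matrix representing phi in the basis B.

The j-th column of [phi]_B is [phi(gj)]_B.
phi(g1) = A g1 = (0, -1) = g1 + g2, so column 1 is (1, 1).
Repeating for g2 and assembling the columns gives [[1, -2], [1, -1]].

[[1, -2], [1, -1]]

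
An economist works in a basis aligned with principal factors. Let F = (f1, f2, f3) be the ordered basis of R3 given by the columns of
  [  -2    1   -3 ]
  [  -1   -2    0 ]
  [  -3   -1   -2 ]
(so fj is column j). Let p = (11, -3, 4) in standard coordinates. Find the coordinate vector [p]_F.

(1, 1, -4)

[p]_F is the unique c with M c = p, where M has columns f1, ..., f3.
Gaussian elimination on [M | p] yields c = (1, 1, -4).
Check: f1 + f2 - 4f3 = (11, -3, 4).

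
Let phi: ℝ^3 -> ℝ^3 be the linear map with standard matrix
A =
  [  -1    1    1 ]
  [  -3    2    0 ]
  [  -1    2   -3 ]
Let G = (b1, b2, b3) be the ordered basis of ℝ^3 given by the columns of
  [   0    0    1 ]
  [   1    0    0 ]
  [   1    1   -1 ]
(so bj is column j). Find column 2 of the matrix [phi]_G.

[0, -2, 1]

Column 2 of [phi]_G is the G-coordinate vector of phi(b2).
In standard coordinates phi(b2) = A b2 = [1, 0, -3].
Converting to G: [1, 0, -3] = 0·b1 - 2b2 + b3, so the coordinate vector is [0, -2, 1].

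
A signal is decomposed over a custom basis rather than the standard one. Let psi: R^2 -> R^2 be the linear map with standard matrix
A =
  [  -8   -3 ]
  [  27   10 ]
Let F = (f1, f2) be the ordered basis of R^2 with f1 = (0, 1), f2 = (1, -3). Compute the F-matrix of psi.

[[1, 0], [-3, 1]]

The j-th column of [psi]_F is [psi(fj)]_F.
psi(f1) = A f1 = (-3, 10) = f1 - 3f2, so column 1 is (1, -3).
Repeating for f2 and assembling the columns gives [[1, 0], [-3, 1]].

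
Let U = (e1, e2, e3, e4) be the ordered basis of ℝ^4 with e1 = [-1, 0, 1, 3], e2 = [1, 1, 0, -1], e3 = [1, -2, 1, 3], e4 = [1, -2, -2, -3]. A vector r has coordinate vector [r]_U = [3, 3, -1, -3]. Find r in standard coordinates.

The coordinates say r = 3e1 + 3e2 - e3 - 3e4; adding the scaled basis vectors gives [-4, 11, 8, 12].

[-4, 11, 8, 12]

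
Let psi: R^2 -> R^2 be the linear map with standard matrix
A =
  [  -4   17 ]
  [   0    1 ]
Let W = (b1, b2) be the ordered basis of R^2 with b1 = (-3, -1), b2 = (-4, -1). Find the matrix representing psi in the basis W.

Let P have columns b1, b2. Then [psi]_W = P^(-1) A P.
Here det P = -1, so P^(-1) is integer; computing A P first and then P^(-1)(A P) gives [[-1, 3], [2, -2]].

[[-1, 3], [2, -2]]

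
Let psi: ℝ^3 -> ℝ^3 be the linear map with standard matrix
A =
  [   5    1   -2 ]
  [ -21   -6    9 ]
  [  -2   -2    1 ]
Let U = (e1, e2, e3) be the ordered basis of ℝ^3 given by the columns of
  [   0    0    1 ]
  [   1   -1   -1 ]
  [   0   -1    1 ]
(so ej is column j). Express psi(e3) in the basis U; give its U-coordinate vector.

[-3, 1, 2]

Column 3 of [psi]_U is the U-coordinate vector of psi(e3).
In standard coordinates psi(e3) = A e3 = [2, -6, 1].
Converting to U: [2, -6, 1] = -3e1 + e2 + 2e3, so the coordinate vector is [-3, 1, 2].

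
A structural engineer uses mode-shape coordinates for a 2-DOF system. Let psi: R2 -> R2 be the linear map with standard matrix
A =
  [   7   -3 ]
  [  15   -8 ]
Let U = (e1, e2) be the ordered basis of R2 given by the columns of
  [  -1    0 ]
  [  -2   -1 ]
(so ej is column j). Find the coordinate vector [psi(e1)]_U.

(1, -3)

Column 1 of [psi]_U is the U-coordinate vector of psi(e1).
In standard coordinates psi(e1) = A e1 = (-1, 1).
Converting to U: (-1, 1) = e1 - 3e2, so the coordinate vector is (1, -3).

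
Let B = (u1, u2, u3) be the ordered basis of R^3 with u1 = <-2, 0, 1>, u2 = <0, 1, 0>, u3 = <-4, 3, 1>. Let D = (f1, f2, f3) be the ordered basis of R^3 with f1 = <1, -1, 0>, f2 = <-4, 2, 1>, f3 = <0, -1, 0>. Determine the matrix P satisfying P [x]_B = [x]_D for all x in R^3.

Let M have columns uj and N have columns fj. Then for every x, N [x]_D = x = M [x]_B, so P = N^(-1) M.
Since det N = 1, N^(-1) has integer entries; multiplying gives P = [[2, 0, 0], [1, 0, 1], [0, -1, -1]].

[[2, 0, 0], [1, 0, 1], [0, -1, -1]]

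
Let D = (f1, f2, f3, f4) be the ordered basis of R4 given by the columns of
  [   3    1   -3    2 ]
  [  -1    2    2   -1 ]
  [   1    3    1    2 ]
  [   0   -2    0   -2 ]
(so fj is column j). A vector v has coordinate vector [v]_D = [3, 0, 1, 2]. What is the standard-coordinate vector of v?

The coordinates say v = 3f1 + 0·f2 + f3 + 2f4; adding the scaled basis vectors gives [10, -3, 8, -4].

[10, -3, 8, -4]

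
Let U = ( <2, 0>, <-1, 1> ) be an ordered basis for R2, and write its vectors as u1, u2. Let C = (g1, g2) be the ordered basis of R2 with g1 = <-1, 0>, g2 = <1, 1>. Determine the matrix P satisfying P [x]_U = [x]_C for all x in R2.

[[-2, 2], [0, 1]]

Column j of P is [uj]_C, since P maps U-coordinates to C-coordinates.
Expressing u1 in C: u1 = -2g1 + 0·g2, so column 1 of P is <-2, 0>.
Doing the same for each uj gives P = [[-2, 2], [0, 1]].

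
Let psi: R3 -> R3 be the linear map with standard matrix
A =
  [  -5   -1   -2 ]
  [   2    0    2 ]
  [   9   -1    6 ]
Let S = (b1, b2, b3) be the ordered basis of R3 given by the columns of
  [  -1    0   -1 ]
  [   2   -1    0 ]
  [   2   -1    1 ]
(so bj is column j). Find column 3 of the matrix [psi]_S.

(0, 0, -3)

Column 3 of [psi]_S is the S-coordinate vector of psi(b3).
In standard coordinates psi(b3) = A b3 = (3, 0, -3).
Converting to S: (3, 0, -3) = 0·b1 + 0·b2 - 3b3, so the coordinate vector is (0, 0, -3).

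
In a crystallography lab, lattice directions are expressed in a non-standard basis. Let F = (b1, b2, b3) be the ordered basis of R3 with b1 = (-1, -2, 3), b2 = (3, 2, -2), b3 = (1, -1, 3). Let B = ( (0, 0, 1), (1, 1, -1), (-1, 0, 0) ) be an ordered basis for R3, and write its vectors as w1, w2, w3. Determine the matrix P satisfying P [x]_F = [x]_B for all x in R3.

[[1, 0, 2], [-2, 2, -1], [-1, -1, -2]]

Column j of P is [bj]_B, since P maps F-coordinates to B-coordinates.
Expressing b1 in B: b1 = w1 - 2w2 - w3, so column 1 of P is (1, -2, -1).
Doing the same for each bj gives P = [[1, 0, 2], [-2, 2, -1], [-1, -1, -2]].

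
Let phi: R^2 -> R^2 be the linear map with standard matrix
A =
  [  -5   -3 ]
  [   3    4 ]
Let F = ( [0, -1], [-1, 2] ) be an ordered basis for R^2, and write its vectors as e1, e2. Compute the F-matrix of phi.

[[-2, -3], [-3, 1]]

With P the matrix whose columns are e1, e2, [phi]_F = P^(-1) A P.
Column by column: phi(e1) = A e1 = [3, -4]; its F-coordinates [-2, -3] give column 1.
Continuing for each basis vector yields [phi]_F = [[-2, -3], [-3, 1]].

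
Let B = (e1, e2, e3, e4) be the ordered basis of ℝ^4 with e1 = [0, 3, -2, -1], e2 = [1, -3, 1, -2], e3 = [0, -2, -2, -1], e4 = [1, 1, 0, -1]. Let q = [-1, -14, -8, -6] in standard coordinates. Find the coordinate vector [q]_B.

[1, 2, 4, -3]

We seek scalars with c_1 e1 + ... + c_4 e4 = q; equivalently solve M c = q where the columns of M are e1, ..., e4.
Row-reducing the augmented matrix [M | q] gives c = (1, 2, 4, -3).
Check: e1 + 2e2 + 4e3 - 3e4 = [-1, -14, -8, -6].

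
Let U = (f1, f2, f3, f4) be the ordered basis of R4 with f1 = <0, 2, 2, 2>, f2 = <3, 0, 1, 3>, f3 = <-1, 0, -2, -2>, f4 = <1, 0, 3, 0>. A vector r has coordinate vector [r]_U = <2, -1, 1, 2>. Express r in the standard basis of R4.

<-2, 4, 7, -1>

r = M [r]_U, where M has columns f1, ..., f4.
Carrying out the matrix-vector product, r = <-2, 4, 7, -1>.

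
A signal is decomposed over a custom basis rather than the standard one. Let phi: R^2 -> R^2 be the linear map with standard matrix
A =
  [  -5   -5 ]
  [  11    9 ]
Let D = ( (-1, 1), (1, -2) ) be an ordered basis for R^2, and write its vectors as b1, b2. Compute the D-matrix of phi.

[[2, -3], [2, 2]]

Let P have columns b1, b2. Then [phi]_D = P^(-1) A P.
Here det P = 1, so P^(-1) is integer; computing A P first and then P^(-1)(A P) gives [[2, -3], [2, 2]].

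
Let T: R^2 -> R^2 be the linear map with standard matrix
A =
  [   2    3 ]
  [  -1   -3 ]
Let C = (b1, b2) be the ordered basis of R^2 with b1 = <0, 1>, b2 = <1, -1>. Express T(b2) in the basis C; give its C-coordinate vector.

<1, -1>

Compute T(b2) = A b2 = <-1, 2> in standard coordinates.
Then write this in C-coordinates: solve for y in y_1 b1 + y_2 b2 = <-1, 2>.
This gives y = <1, -1>, which is column 2 of [T]_C.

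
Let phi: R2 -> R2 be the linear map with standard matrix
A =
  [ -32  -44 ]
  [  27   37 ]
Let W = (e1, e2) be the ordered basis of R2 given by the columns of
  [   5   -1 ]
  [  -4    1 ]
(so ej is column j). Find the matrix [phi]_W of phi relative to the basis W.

The j-th column of [phi]_W is [phi(ej)]_W.
phi(e1) = A e1 = [16, -13] = 3e1 - e2, so column 1 is [3, -1].
Repeating for e2 and assembling the columns gives [[3, -2], [-1, 2]].

[[3, -2], [-1, 2]]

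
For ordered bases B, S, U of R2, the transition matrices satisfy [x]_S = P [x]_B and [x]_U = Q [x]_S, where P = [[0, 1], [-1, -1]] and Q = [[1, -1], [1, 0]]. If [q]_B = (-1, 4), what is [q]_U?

Apply P to get S-coordinates (4, -3), then Q to get U-coordinates.
The result is [q]_U = (7, 4).

(7, 4)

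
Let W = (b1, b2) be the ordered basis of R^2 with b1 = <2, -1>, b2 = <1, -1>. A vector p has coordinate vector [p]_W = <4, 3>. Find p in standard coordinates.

<11, -7>

The coordinates say p = 4b1 + 3b2; adding the scaled basis vectors gives <11, -7>.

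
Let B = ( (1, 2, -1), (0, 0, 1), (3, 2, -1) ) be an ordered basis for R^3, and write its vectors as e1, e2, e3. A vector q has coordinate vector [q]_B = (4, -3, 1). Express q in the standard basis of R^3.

By definition q = 4e1 - 3e2 + e3.
Summing componentwise gives (7, 10, -8).

(7, 10, -8)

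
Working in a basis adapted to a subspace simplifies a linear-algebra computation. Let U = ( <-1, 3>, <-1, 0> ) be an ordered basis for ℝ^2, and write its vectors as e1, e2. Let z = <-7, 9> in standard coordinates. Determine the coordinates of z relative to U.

Write z = c_1 e1 + c_2 e2 and solve for the c_i.
System: -c_1 - c_2 = -7, 3c_1 + 0c_2 = 9; solving gives c_1 = 3, c_2 = 4.
Check: 3e1 + 4e2 = <-7, 9>.

<3, 4>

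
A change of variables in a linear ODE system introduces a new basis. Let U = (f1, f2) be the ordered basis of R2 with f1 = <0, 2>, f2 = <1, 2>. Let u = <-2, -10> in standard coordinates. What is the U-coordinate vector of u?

<-3, -2>

We seek scalars with c_1 f1 + c_2 f2 = u; equivalently solve M c = u where the columns of M are f1, f2.
System: 0c_1 + c_2 = -2, 2c_1 + 2c_2 = -10; solving gives c_1 = -3, c_2 = -2.
Check: -3f1 - 2f2 = <-2, -10>.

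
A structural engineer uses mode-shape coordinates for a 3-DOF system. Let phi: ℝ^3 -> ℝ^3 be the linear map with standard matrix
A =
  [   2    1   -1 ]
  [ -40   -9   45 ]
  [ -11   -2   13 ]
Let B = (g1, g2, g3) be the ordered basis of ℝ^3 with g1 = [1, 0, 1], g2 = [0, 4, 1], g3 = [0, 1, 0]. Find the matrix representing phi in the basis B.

Let P have columns g1, ..., g3. Then [phi]_B = P^(-1) A P.
Here det P = -1, so P^(-1) is integer; computing A P first and then P^(-1)(A P) gives [[1, 3, 1], [1, 2, -3], [1, 1, 3]].

[[1, 3, 1], [1, 2, -3], [1, 1, 3]]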